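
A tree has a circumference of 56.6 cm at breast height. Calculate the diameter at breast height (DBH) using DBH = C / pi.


DBH = C / pi = 56.6 / 3.141593 = 18.0163 ≈ 18.02 cm

18.02 cm


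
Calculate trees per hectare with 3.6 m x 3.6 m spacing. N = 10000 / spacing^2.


N = 10000 / 3.6^2 = 10000 / 12.96 = 771.605 ≈ 772 trees/ha

772 trees/ha


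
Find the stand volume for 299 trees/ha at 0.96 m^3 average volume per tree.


V_stand = 299 * 0.96 = 287.04 ≈ 287.0 m^3/ha

287.0 m^3/ha


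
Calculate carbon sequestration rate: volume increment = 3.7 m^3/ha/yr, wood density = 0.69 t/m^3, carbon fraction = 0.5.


C = 3.7 * 0.69 * 0.5 = 1.2765 ≈ 1.28 t C/ha/yr

1.28 t C/ha/yr


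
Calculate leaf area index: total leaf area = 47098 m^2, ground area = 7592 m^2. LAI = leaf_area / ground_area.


LAI = 47098 / 7592 = 6.2036 ≈ 6.20

6.20


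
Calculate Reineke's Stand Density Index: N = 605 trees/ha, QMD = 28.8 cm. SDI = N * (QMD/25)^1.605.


QMD/25 = 28.8/25 = 1.152
(1.152)^1.605 = exp(1.605 * ln(1.152)) = exp(1.605 * 0.141500) = exp(0.227108) = 1.25497
SDI = 605 * 1.25497 = 759.257 ≈ 759

759


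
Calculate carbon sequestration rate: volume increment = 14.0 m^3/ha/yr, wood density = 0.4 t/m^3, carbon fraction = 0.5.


C = 14.0 * 0.4 * 0.5 = 2.80 t C/ha/yr

2.80 t C/ha/yr


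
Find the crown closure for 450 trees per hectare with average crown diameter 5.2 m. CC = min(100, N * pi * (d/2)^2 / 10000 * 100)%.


(d/2)^2 = (5.2/2)^2 = 2.6^2 = 6.76
Crown area = 3.141593 * 6.76 = 21.2372 m^2
N * area / 10000 * 100 = 450 * 21.2372 / 10000 * 100 = 95.5674
CC = min(100, 95.5674) = 95.5674 ≈ 95.6%

95.6%


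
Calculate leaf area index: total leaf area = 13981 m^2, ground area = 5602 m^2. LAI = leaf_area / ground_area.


LAI = 13981 / 5602 = 2.4957 ≈ 2.50

2.50


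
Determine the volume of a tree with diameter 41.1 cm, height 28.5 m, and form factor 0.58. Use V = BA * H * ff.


(D/200)^2 = (41.1/200)^2 = 0.2055^2 = 0.04223025
BA = 3.141593 * 0.04223025 = 0.132670 m^2
V = 0.132670 * 28.5 * 0.58 = 2.19304 ≈ 2.193 m^3

2.193 m^3


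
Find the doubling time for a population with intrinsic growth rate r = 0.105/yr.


td = ln(2) / 0.105 = 0.693147 / 0.105 = 6.60140 ≈ 6.6 years

6.6 years


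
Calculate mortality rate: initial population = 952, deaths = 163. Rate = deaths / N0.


Mortality rate = 163 / 952 = 0.171218 ≈ 0.1712

0.1712


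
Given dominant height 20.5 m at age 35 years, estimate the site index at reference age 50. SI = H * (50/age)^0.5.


50/35 = 1.42857
(1.42857)^0.5 = 1.19523
SI = 20.5 * 1.19523 = 24.5022 ≈ 24.5 m

24.5 m


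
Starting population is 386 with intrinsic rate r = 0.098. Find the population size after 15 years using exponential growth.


r*t = 0.098 * 15 = 1.47
exp(1.47) = 4.34924
N = 386 * 4.34924 = 1678.81 ≈ 1679

1679


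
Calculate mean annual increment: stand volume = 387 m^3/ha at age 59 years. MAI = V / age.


MAI = 387 / 59 = 6.5593 ≈ 6.56 m^3/ha/yr

6.56 m^3/ha/yr


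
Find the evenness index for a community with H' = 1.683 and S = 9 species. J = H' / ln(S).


ln(9) = 2.19722
J = H' / ln(S) = 1.683 / 2.19722 = 0.765968 ≈ 0.7660

0.7660


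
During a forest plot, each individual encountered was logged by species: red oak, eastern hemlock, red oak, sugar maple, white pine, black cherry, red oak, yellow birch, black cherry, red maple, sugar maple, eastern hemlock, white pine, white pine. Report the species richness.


Total individuals logged = 14
Distinct species (count of individuals): red oak (3), eastern hemlock (2), sugar maple (2), white pine (3), black cherry (2), yellow birch (1), red maple (1)
Species richness = number of distinct species = 7

7


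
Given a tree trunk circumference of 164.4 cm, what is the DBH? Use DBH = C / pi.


DBH = C / pi = 164.4 / 3.141593 = 52.3301 ≈ 52.33 cm

52.33 cm


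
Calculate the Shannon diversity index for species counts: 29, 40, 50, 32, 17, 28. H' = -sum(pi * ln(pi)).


Total N = 29 + 40 + 50 + 32 + 17 + 28 = 196
Per-species terms:
  p = 29/196 = 0.147959; ln(p) = -1.910820; p*ln(p) = 0.147959 * (-1.910820) = -0.282723
  p = 40/196 = 0.204082; ln(p) = -1.589233; p*ln(p) = 0.204082 * (-1.589233) = -0.324334
  p = 50/196 = 0.255102; ln(p) = -1.366092; p*ln(p) = 0.255102 * (-1.366092) = -0.348493
  p = 32/196 = 0.163265; ln(p) = -1.812381; p*ln(p) = 0.163265 * (-1.812381) = -0.295898
  p = 17/196 = 0.086735; ln(p) = -2.444898; p*ln(p) = 0.086735 * (-2.444898) = -0.212058
  p = 28/196 = 0.142857; ln(p) = -1.945911; p*ln(p) = 0.142857 * (-1.945911) = -0.277987
sum(p*ln(p)) = (-0.282723) + (-0.324334) + (-0.348493) + (-0.295898) + (-0.212058) + (-0.277987) = -1.741493
H' = -(-1.741493) = 1.741493 ≈ 1.7415

1.7415


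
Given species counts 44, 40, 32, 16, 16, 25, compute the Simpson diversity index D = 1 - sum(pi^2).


Total N = 44 + 40 + 32 + 16 + 16 + 25 = 173
Per-species terms:
  p = 44/173 = 0.254335; p^2 = 0.254335^2 = 0.064686
  p = 40/173 = 0.231214; p^2 = 0.231214^2 = 0.053460
  p = 32/173 = 0.184971; p^2 = 0.184971^2 = 0.034214
  p = 16/173 = 0.092486; p^2 = 0.092486^2 = 0.008554
  p = 16/173 = 0.092486; p^2 = 0.092486^2 = 0.008554
  p = 25/173 = 0.144509; p^2 = 0.144509^2 = 0.020883
sum(p^2) = 0.064686 + 0.053460 + 0.034214 + 0.008554 + 0.008554 + 0.020883 = 0.190351
D = 1 - 0.190351 = 0.809649 ≈ 0.8096

0.8096


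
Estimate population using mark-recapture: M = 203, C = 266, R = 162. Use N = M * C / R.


N = M * C / R = 203 * 266 / 162 = 53998 / 162 = 333.32 ≈ 333

333 individuals


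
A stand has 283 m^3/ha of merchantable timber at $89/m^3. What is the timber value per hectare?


Value = 283 * 89 = $25187/ha

$25187/ha


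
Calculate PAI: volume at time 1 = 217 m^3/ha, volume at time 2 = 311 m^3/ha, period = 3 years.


PAI = (V2 - V1) / period = (311 - 217) / 3 = 94 / 3 = 31.3333 ≈ 31.33 m^3/ha/yr

31.33 m^3/ha/yr


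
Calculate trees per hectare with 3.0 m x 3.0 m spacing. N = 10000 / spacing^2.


N = 10000 / 3.0^2 = 10000 / 9 = 1111.11 ≈ 1111 trees/ha

1111 trees/ha


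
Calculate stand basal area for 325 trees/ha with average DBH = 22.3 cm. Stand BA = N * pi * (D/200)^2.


(D/200)^2 = (22.3/200)^2 = 0.1115^2 = 0.01243225
Individual BA = 3.141593 * 0.01243225 = 0.0390571 m^2
Stand BA = 325 * 0.0390571 = 12.6936 ≈ 12.69 m^2/ha

12.69 m^2/ha


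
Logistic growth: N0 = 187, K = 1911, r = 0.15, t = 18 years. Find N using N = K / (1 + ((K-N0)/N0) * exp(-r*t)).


(K - N0)/N0 = (1911 - 187)/187 = 1724/187 = 9.21925
r*t = 0.15 * 18 = 2.7; exp(-2.7) = 0.0672055
9.21925 * 0.0672055 = 0.619584
1 + 0.619584 = 1.61958
N = 1911 / 1.61958 = 1179.94 ≈ 1180

1180


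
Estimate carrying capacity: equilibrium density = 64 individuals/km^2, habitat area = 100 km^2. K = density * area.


K = 64 * 100 = 6400 individuals

6400 individuals


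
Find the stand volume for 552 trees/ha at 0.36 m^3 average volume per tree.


V_stand = 552 * 0.36 = 198.72 ≈ 198.7 m^3/ha

198.7 m^3/ha


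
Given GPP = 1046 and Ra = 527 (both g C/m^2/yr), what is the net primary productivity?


NPP = GPP - Ra = 1046 - 527 = 519 g C/m^2/yr

519 g C/m^2/yr


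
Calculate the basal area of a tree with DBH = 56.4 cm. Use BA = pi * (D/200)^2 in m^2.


D/200 = 56.4/200 = 0.282 m
(D/200)^2 = 0.282^2 = 0.079524
BA = 3.141593 * 0.079524 = 0.249832 ≈ 0.2498 m^2

0.2498 m^2


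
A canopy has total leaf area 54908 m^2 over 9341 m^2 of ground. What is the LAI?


LAI = 54908 / 9341 = 5.8782 ≈ 5.88

5.88


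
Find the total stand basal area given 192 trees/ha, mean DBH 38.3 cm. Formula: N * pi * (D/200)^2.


(D/200)^2 = (38.3/200)^2 = 0.1915^2 = 0.03667225
Individual BA = 3.141593 * 0.03667225 = 0.115209 m^2
Stand BA = 192 * 0.115209 = 22.1201 ≈ 22.12 m^2/ha

22.12 m^2/ha


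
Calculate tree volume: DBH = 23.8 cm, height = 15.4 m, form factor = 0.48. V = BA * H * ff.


(D/200)^2 = (23.8/200)^2 = 0.119^2 = 0.014161
BA = 3.141593 * 0.014161 = 0.0444881 m^2
V = 0.0444881 * 15.4 * 0.48 = 0.328856 ≈ 0.329 m^3

0.329 m^3


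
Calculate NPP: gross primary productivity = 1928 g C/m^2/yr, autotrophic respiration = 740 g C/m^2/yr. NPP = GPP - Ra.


NPP = GPP - Ra = 1928 - 740 = 1188 g C/m^2/yr

1188 g C/m^2/yr


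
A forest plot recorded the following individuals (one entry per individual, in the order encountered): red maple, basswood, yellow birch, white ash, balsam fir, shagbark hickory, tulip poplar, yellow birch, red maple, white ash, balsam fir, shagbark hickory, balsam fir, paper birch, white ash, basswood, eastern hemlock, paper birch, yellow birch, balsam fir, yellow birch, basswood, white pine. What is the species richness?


Total individuals logged = 23
Distinct species (count of individuals): red maple (2), basswood (3), yellow birch (4), white ash (3), balsam fir (4), shagbark hickory (2), tulip poplar (1), paper birch (2), eastern hemlock (1), white pine (1)
Species richness = number of distinct species = 10

10


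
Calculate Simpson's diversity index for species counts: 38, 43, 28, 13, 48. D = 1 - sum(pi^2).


Total N = 38 + 43 + 28 + 13 + 48 = 170
Per-species terms:
  p = 38/170 = 0.223529; p^2 = 0.223529^2 = 0.049965
  p = 43/170 = 0.252941; p^2 = 0.252941^2 = 0.063979
  p = 28/170 = 0.164706; p^2 = 0.164706^2 = 0.027128
  p = 13/170 = 0.076471; p^2 = 0.076471^2 = 0.005848
  p = 48/170 = 0.282353; p^2 = 0.282353^2 = 0.079723
sum(p^2) = 0.049965 + 0.063979 + 0.027128 + 0.005848 + 0.079723 = 0.226643
D = 1 - 0.226643 = 0.773357 ≈ 0.7734

0.7734


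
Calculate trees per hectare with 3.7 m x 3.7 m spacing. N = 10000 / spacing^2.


N = 10000 / 3.7^2 = 10000 / 13.69 = 730.460 ≈ 730 trees/ha

730 trees/ha


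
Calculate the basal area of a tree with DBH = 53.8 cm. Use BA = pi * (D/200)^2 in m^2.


D/200 = 53.8/200 = 0.269 m
(D/200)^2 = 0.269^2 = 0.072361
BA = 3.141593 * 0.072361 = 0.227329 ≈ 0.2273 m^2

0.2273 m^2


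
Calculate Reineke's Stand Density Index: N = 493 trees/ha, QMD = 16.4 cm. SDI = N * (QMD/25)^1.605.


QMD/25 = 16.4/25 = 0.656
(0.656)^1.605 = exp(1.605 * ln(0.656)) = exp(1.605 * (-0.421594)) = exp(-0.676658) = 0.508313
SDI = 493 * 0.508313 = 250.598 ≈ 251

251


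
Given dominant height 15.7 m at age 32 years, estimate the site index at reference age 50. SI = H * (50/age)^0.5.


50/32 = 1.56250
(1.56250)^0.5 = 1.25000
SI = 15.7 * 1.25000 = 19.6250 ≈ 19.6 m

19.6 m


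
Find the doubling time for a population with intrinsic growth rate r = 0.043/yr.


td = ln(2) / 0.043 = 0.693147 / 0.043 = 16.1197 ≈ 16.1 years

16.1 years


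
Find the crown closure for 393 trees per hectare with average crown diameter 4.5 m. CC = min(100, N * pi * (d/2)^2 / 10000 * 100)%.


(d/2)^2 = (4.5/2)^2 = 2.25^2 = 5.0625
Crown area = 3.141593 * 5.0625 = 15.9043 m^2
N * area / 10000 * 100 = 393 * 15.9043 / 10000 * 100 = 62.5039
CC = min(100, 62.5039) = 62.5039 ≈ 62.5%

62.5%


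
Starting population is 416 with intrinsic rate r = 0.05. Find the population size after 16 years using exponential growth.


r*t = 0.05 * 16 = 0.8
exp(0.8) = 2.22554
N = 416 * 2.22554 = 925.825 ≈ 926

926


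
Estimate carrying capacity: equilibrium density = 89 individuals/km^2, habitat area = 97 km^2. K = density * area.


K = 89 * 97 = 8633 individuals

8633 individuals


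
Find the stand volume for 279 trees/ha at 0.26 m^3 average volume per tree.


V_stand = 279 * 0.26 = 72.54 ≈ 72.5 m^3/ha

72.5 m^3/ha


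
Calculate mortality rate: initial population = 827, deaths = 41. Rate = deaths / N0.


Mortality rate = 41 / 827 = 0.049577 ≈ 0.0496

0.0496


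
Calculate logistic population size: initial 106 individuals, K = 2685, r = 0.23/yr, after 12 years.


(K - N0)/N0 = (2685 - 106)/106 = 2579/106 = 24.3302
r*t = 0.23 * 12 = 2.76; exp(-2.76) = 0.0632918
24.3302 * 0.0632918 = 1.53990
1 + 1.53990 = 2.53990
N = 2685 / 2.53990 = 1057.13 ≈ 1057

1057


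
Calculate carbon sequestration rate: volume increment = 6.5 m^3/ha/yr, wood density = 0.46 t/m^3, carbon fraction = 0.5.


C = 6.5 * 0.46 * 0.5 = 1.495 ≈ 1.50 t C/ha/yr

1.50 t C/ha/yr


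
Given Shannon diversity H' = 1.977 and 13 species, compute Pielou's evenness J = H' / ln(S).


ln(13) = 2.56495
J = H' / ln(S) = 1.977 / 2.56495 = 0.770775 ≈ 0.7708

0.7708


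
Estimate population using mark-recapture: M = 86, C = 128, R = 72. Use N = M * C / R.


N = M * C / R = 86 * 128 / 72 = 11008 / 72 = 152.89 ≈ 153

153 individuals


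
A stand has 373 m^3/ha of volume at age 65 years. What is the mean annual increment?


MAI = 373 / 65 = 5.7385 ≈ 5.74 m^3/ha/yr

5.74 m^3/ha/yr


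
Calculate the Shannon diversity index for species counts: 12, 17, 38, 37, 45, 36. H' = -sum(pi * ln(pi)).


Total N = 12 + 17 + 38 + 37 + 45 + 36 = 185
Per-species terms:
  p = 12/185 = 0.064865; ln(p) = -2.735447; p*ln(p) = 0.064865 * (-2.735447) = -0.177435
  p = 17/185 = 0.091892; ln(p) = -2.387141; p*ln(p) = 0.091892 * (-2.387141) = -0.219359
  p = 38/185 = 0.205405; ln(p) = -1.582772; p*ln(p) = 0.205405 * (-1.582772) = -0.325109
  p = 37/185 = 0.200000; ln(p) = -1.609438; p*ln(p) = 0.200000 * (-1.609438) = -0.321888
  p = 45/185 = 0.243243; ln(p) = -1.413694; p*ln(p) = 0.243243 * (-1.413694) = -0.343871
  p = 36/185 = 0.194595; ln(p) = -1.636835; p*ln(p) = 0.194595 * (-1.636835) = -0.318520
sum(p*ln(p)) = (-0.177435) + (-0.219359) + (-0.325109) + (-0.321888) + (-0.343871) + (-0.318520) = -1.706182
H' = -(-1.706182) = 1.706182 ≈ 1.7062

1.7062


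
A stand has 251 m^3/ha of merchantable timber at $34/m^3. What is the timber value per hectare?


Value = 251 * 34 = $8534/ha

$8534/ha


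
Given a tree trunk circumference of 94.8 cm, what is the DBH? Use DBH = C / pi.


DBH = C / pi = 94.8 / 3.141593 = 30.1758 ≈ 30.18 cm

30.18 cm


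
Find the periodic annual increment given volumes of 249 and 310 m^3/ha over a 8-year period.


PAI = (V2 - V1) / period = (310 - 249) / 8 = 61 / 8 = 7.6250 ≈ 7.63 m^3/ha/yr

7.63 m^3/ha/yr


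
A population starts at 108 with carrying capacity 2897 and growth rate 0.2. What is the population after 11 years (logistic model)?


(K - N0)/N0 = (2897 - 108)/108 = 2789/108 = 25.8241
r*t = 0.2 * 11 = 2.2; exp(-2.2) = 0.110803
25.8241 * 0.110803 = 2.86139
1 + 2.86139 = 3.86139
N = 2897 / 3.86139 = 750.248 ≈ 750

750


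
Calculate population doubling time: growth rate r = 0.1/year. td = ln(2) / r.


td = ln(2) / 0.1 = 0.693147 / 0.1 = 6.93147 ≈ 6.9 years

6.9 years


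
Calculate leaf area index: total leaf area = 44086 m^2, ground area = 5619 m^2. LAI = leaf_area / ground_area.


LAI = 44086 / 5619 = 7.8459 ≈ 7.85

7.85


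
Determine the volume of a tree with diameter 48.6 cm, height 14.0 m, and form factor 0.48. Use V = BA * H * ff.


(D/200)^2 = (48.6/200)^2 = 0.243^2 = 0.059049
BA = 3.141593 * 0.059049 = 0.185508 m^2
V = 0.185508 * 14.0 * 0.48 = 1.24661 ≈ 1.247 m^3

1.247 m^3


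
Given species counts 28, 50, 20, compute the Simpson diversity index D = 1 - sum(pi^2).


Total N = 28 + 50 + 20 = 98
Per-species terms:
  p = 28/98 = 0.285714; p^2 = 0.285714^2 = 0.081632
  p = 50/98 = 0.510204; p^2 = 0.510204^2 = 0.260308
  p = 20/98 = 0.204082; p^2 = 0.204082^2 = 0.041649
sum(p^2) = 0.081632 + 0.260308 + 0.041649 = 0.383589
D = 1 - 0.383589 = 0.616411 ≈ 0.6164

0.6164


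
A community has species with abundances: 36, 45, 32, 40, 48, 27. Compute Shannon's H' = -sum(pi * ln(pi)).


Total N = 36 + 45 + 32 + 40 + 48 + 27 = 228
Per-species terms:
  p = 36/228 = 0.157895; ln(p) = -1.845825; p*ln(p) = 0.157895 * (-1.845825) = -0.291447
  p = 45/228 = 0.197368; ln(p) = -1.622685; p*ln(p) = 0.197368 * (-1.622685) = -0.320266
  p = 32/228 = 0.140351; ln(p) = -1.963609; p*ln(p) = 0.140351 * (-1.963609) = -0.275594
  p = 40/228 = 0.175439; ln(p) = -1.740464; p*ln(p) = 0.175439 * (-1.740464) = -0.305345
  p = 48/228 = 0.210526; ln(p) = -1.558146; p*ln(p) = 0.210526 * (-1.558146) = -0.328030
  p = 27/228 = 0.118421; ln(p) = -2.133509; p*ln(p) = 0.118421 * (-2.133509) = -0.252652
sum(p*ln(p)) = (-0.291447) + (-0.320266) + (-0.275594) + (-0.305345) + (-0.328030) + (-0.252652) = -1.773334
H' = -(-1.773334) = 1.773334 ≈ 1.7733

1.7733


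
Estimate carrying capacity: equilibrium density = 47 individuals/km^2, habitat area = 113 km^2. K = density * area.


K = 47 * 113 = 5311 individuals

5311 individuals


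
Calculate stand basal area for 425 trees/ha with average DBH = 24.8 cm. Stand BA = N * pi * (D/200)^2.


(D/200)^2 = (24.8/200)^2 = 0.124^2 = 0.015376
Individual BA = 3.141593 * 0.015376 = 0.0483051 m^2
Stand BA = 425 * 0.0483051 = 20.5297 ≈ 20.53 m^2/ha

20.53 m^2/ha


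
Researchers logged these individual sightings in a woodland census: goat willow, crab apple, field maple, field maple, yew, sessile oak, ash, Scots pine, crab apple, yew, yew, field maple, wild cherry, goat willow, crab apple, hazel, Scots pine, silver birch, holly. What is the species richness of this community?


Total individuals logged = 19
Distinct species (count of individuals): goat willow (2), crab apple (3), field maple (3), yew (3), sessile oak (1), ash (1), Scots pine (2), wild cherry (1), hazel (1), silver birch (1), holly (1)
Species richness = number of distinct species = 11

11


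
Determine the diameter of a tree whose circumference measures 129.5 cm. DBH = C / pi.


DBH = C / pi = 129.5 / 3.141593 = 41.2211 ≈ 41.22 cm

41.22 cm


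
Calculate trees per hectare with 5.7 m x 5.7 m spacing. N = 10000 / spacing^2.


N = 10000 / 5.7^2 = 10000 / 32.49 = 307.787 ≈ 308 trees/ha

308 trees/ha


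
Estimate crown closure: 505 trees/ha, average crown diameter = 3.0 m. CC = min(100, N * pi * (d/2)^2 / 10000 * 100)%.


(d/2)^2 = (3.0/2)^2 = 1.5^2 = 2.25
Crown area = 3.141593 * 2.25 = 7.06858 m^2
N * area / 10000 * 100 = 505 * 7.06858 / 10000 * 100 = 35.6963
CC = min(100, 35.6963) = 35.6963 ≈ 35.7%

35.7%


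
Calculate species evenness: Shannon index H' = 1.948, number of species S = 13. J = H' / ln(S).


ln(13) = 2.56495
J = H' / ln(S) = 1.948 / 2.56495 = 0.759469 ≈ 0.7595

0.7595


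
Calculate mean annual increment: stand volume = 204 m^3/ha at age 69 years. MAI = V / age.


MAI = 204 / 69 = 2.9565 ≈ 2.96 m^3/ha/yr

2.96 m^3/ha/yr


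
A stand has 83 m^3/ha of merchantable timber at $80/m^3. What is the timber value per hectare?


Value = 83 * 80 = $6640/ha

$6640/ha


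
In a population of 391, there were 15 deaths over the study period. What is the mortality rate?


Mortality rate = 15 / 391 = 0.038363 ≈ 0.0384

0.0384


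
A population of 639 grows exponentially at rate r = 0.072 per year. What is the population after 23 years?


r*t = 0.072 * 23 = 1.656
exp(1.656) = 5.23832
N = 639 * 5.23832 = 3347.29 ≈ 3347

3347


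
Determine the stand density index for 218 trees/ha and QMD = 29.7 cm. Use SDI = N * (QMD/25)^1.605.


QMD/25 = 29.7/25 = 1.188
(1.188)^1.605 = exp(1.605 * ln(1.188)) = exp(1.605 * 0.172271) = exp(0.276495) = 1.31850
SDI = 218 * 1.31850 = 287.433 ≈ 287

287


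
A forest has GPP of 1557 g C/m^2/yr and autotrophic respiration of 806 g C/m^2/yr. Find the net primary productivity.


NPP = GPP - Ra = 1557 - 806 = 751 g C/m^2/yr

751 g C/m^2/yr


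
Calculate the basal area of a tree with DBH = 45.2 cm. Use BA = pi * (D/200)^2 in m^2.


D/200 = 45.2/200 = 0.226 m
(D/200)^2 = 0.226^2 = 0.051076
BA = 3.141593 * 0.051076 = 0.160460 ≈ 0.1605 m^2

0.1605 m^2


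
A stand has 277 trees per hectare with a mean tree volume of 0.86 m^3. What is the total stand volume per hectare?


V_stand = 277 * 0.86 = 238.22 ≈ 238.2 m^3/ha

238.2 m^3/ha


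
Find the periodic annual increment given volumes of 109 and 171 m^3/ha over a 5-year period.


PAI = (V2 - V1) / period = (171 - 109) / 5 = 62 / 5 = 12.40 m^3/ha/yr

12.40 m^3/ha/yr


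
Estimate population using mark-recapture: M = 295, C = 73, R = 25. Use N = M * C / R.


N = M * C / R = 295 * 73 / 25 = 21535 / 25 = 861.40 ≈ 861

861 individuals


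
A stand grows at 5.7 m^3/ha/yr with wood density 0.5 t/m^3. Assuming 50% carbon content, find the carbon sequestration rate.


C = 5.7 * 0.5 * 0.5 = 1.425 ≈ 1.43 t C/ha/yr

1.43 t C/ha/yr


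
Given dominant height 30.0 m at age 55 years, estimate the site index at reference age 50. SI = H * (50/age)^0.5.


50/55 = 0.909091
(0.909091)^0.5 = 0.953463
SI = 30.0 * 0.953463 = 28.6039 ≈ 28.6 m

28.6 m


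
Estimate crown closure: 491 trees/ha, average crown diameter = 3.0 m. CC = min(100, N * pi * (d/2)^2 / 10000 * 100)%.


(d/2)^2 = (3.0/2)^2 = 1.5^2 = 2.25
Crown area = 3.141593 * 2.25 = 7.06858 m^2
N * area / 10000 * 100 = 491 * 7.06858 / 10000 * 100 = 34.7067
CC = min(100, 34.7067) = 34.7067 ≈ 34.7%

34.7%


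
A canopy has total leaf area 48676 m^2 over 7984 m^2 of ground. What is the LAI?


LAI = 48676 / 7984 = 6.0967 ≈ 6.10

6.10


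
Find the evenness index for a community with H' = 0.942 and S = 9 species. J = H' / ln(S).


ln(9) = 2.19722
J = H' / ln(S) = 0.942 / 2.19722 = 0.428724 ≈ 0.4287

0.4287


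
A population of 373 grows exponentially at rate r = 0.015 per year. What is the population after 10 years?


r*t = 0.015 * 10 = 0.15
exp(0.15) = 1.16183
N = 373 * 1.16183 = 433.363 ≈ 433

433


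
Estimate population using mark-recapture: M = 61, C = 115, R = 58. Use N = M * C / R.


N = M * C / R = 61 * 115 / 58 = 7015 / 58 = 120.95 ≈ 121

121 individuals


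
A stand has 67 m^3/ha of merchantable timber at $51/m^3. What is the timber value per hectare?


Value = 67 * 51 = $3417/ha

$3417/ha


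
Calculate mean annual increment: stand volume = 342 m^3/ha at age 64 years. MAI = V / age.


MAI = 342 / 64 = 5.3438 ≈ 5.34 m^3/ha/yr

5.34 m^3/ha/yr


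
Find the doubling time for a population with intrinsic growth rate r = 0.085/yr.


td = ln(2) / 0.085 = 0.693147 / 0.085 = 8.15467 ≈ 8.2 years

8.2 years


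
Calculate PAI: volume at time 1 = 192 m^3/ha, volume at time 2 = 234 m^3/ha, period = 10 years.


PAI = (V2 - V1) / period = (234 - 192) / 10 = 42 / 10 = 4.20 m^3/ha/yr

4.20 m^3/ha/yr


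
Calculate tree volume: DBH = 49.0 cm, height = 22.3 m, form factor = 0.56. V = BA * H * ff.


(D/200)^2 = (49.0/200)^2 = 0.245^2 = 0.060025
BA = 3.141593 * 0.060025 = 0.188574 m^2
V = 0.188574 * 22.3 * 0.56 = 2.35491 ≈ 2.355 m^3

2.355 m^3


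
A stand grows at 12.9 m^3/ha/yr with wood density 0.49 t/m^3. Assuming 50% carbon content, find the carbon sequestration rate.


C = 12.9 * 0.49 * 0.5 = 3.1605 ≈ 3.16 t C/ha/yr

3.16 t C/ha/yr


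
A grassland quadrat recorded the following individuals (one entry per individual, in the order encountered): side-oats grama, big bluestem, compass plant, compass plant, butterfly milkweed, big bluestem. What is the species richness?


Total individuals logged = 6
Distinct species (count of individuals): side-oats grama (1), big bluestem (2), compass plant (2), butterfly milkweed (1)
Species richness = number of distinct species = 4

4


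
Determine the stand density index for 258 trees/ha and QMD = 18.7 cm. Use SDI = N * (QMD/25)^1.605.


QMD/25 = 18.7/25 = 0.748
(0.748)^1.605 = exp(1.605 * ln(0.748)) = exp(1.605 * (-0.290352)) = exp(-0.466015) = 0.627498
SDI = 258 * 0.627498 = 161.894 ≈ 162

162


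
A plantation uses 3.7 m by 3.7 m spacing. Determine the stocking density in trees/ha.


N = 10000 / 3.7^2 = 10000 / 13.69 = 730.460 ≈ 730 trees/ha

730 trees/ha


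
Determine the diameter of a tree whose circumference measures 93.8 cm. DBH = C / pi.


DBH = C / pi = 93.8 / 3.141593 = 29.8575 ≈ 29.86 cm

29.86 cm


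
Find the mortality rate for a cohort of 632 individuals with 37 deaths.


Mortality rate = 37 / 632 = 0.058544 ≈ 0.0585

0.0585


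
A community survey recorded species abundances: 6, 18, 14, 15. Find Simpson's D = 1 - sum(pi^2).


Total N = 6 + 18 + 14 + 15 = 53
Per-species terms:
  p = 6/53 = 0.113208; p^2 = 0.113208^2 = 0.012816
  p = 18/53 = 0.339623; p^2 = 0.339623^2 = 0.115344
  p = 14/53 = 0.264151; p^2 = 0.264151^2 = 0.069776
  p = 15/53 = 0.283019; p^2 = 0.283019^2 = 0.080100
sum(p^2) = 0.012816 + 0.115344 + 0.069776 + 0.080100 = 0.278036
D = 1 - 0.278036 = 0.721964 ≈ 0.7220

0.7220


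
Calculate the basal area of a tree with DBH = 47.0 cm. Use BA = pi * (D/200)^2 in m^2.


D/200 = 47.0/200 = 0.235 m
(D/200)^2 = 0.235^2 = 0.055225
BA = 3.141593 * 0.055225 = 0.173494 ≈ 0.1735 m^2

0.1735 m^2


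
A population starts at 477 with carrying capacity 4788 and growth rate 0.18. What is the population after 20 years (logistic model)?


(K - N0)/N0 = (4788 - 477)/477 = 4311/477 = 9.03774
r*t = 0.18 * 20 = 3.6; exp(-3.6) = 0.0273237
9.03774 * 0.0273237 = 0.246944
1 + 0.246944 = 1.24694
N = 4788 / 1.24694 = 3839.80 ≈ 3840

3840


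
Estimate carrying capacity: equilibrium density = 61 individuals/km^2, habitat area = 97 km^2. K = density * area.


K = 61 * 97 = 5917 individuals

5917 individuals


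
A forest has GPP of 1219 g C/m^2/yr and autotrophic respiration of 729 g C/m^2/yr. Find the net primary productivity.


NPP = GPP - Ra = 1219 - 729 = 490 g C/m^2/yr

490 g C/m^2/yr


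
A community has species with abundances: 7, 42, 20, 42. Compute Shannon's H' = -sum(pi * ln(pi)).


Total N = 7 + 42 + 20 + 42 = 111
Per-species terms:
  p = 7/111 = 0.063063; ln(p) = -2.763621; p*ln(p) = 0.063063 * (-2.763621) = -0.174282
  p = 42/111 = 0.378378; ln(p) = -0.971862; p*ln(p) = 0.378378 * (-0.971862) = -0.367731
  p = 20/111 = 0.180180; ln(p) = -1.713799; p*ln(p) = 0.180180 * (-1.713799) = -0.308792
  p = 42/111 = 0.378378; ln(p) = -0.971862; p*ln(p) = 0.378378 * (-0.971862) = -0.367731
sum(p*ln(p)) = (-0.174282) + (-0.367731) + (-0.308792) + (-0.367731) = -1.218536
H' = -(-1.218536) = 1.218536 ≈ 1.2185

1.2185


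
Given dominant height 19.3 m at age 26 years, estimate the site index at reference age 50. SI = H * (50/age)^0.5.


50/26 = 1.92308
(1.92308)^0.5 = 1.38675
SI = 19.3 * 1.38675 = 26.7643 ≈ 26.8 m

26.8 m


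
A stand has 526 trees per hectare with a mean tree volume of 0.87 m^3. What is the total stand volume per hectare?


V_stand = 526 * 0.87 = 457.62 ≈ 457.6 m^3/ha

457.6 m^3/ha


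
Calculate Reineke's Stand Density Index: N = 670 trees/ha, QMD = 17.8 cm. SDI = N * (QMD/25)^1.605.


QMD/25 = 17.8/25 = 0.712
(0.712)^1.605 = exp(1.605 * ln(0.712)) = exp(1.605 * (-0.339677)) = exp(-0.545182) = 0.579736
SDI = 670 * 0.579736 = 388.423 ≈ 388

388


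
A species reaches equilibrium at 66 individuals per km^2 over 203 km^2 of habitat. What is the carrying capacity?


K = 66 * 203 = 13398 individuals

13398 individuals


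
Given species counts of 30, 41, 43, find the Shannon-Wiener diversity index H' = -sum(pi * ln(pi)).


Total N = 30 + 41 + 43 = 114
Per-species terms:
  p = 30/114 = 0.263158; ln(p) = -1.335001; p*ln(p) = 0.263158 * (-1.335001) = -0.351316
  p = 41/114 = 0.359649; ln(p) = -1.022627; p*ln(p) = 0.359649 * (-1.022627) = -0.367787
  p = 43/114 = 0.377193; ln(p) = -0.974998; p*ln(p) = 0.377193 * (-0.974998) = -0.367762
sum(p*ln(p)) = (-0.351316) + (-0.367787) + (-0.367762) = -1.086865
H' = -(-1.086865) = 1.086865 ≈ 1.0869

1.0869


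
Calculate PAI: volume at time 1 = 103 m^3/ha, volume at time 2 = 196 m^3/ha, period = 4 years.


PAI = (V2 - V1) / period = (196 - 103) / 4 = 93 / 4 = 23.25 m^3/ha/yr

23.25 m^3/ha/yr


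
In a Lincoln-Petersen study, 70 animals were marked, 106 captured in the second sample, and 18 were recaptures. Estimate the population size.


N = M * C / R = 70 * 106 / 18 = 7420 / 18 = 412.22 ≈ 412

412 individuals


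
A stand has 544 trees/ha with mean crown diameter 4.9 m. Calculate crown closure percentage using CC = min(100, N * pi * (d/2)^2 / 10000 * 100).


(d/2)^2 = (4.9/2)^2 = 2.45^2 = 6.0025
Crown area = 3.141593 * 6.0025 = 18.8574 m^2
N * area / 10000 * 100 = 544 * 18.8574 / 10000 * 100 = 102.584
CC = min(100, 102.584) = 100%

100%


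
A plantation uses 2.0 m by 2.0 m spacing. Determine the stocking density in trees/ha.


N = 10000 / 2.0^2 = 10000 / 4 = 2500.00 ≈ 2500 trees/ha

2500 trees/ha


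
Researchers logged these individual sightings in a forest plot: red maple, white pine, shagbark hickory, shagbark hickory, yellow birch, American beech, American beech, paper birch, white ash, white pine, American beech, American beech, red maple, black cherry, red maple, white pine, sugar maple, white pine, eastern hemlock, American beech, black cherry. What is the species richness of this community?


Total individuals logged = 21
Distinct species (count of individuals): red maple (3), white pine (4), shagbark hickory (2), yellow birch (1), American beech (5), paper birch (1), white ash (1), black cherry (2), sugar maple (1), eastern hemlock (1)
Species richness = number of distinct species = 10

10


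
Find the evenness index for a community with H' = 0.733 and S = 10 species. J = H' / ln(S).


ln(10) = 2.30259
J = H' / ln(S) = 0.733 / 2.30259 = 0.318337 ≈ 0.3183

0.3183


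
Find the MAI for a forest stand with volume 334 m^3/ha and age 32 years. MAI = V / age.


MAI = 334 / 32 = 10.4375 ≈ 10.44 m^3/ha/yr

10.44 m^3/ha/yr


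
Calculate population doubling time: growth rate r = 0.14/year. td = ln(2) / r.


td = ln(2) / 0.14 = 0.693147 / 0.14 = 4.95105 ≈ 5.0 years

5.0 years


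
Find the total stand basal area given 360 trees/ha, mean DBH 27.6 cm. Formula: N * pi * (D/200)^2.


(D/200)^2 = (27.6/200)^2 = 0.138^2 = 0.019044
Individual BA = 3.141593 * 0.019044 = 0.0598285 m^2
Stand BA = 360 * 0.0598285 = 21.5383 ≈ 21.54 m^2/ha

21.54 m^2/ha


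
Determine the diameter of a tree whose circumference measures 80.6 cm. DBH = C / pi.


DBH = C / pi = 80.6 / 3.141593 = 25.6558 ≈ 25.66 cm

25.66 cm


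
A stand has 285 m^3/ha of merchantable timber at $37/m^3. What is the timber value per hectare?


Value = 285 * 37 = $10545/ha

$10545/ha


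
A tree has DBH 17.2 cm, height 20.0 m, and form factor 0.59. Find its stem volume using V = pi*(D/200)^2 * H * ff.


(D/200)^2 = (17.2/200)^2 = 0.086^2 = 0.007396
BA = 3.141593 * 0.007396 = 0.0232352 m^2
V = 0.0232352 * 20.0 * 0.59 = 0.274175 ≈ 0.274 m^3

0.274 m^3


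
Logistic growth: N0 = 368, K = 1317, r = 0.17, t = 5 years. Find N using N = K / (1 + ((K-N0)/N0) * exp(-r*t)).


(K - N0)/N0 = (1317 - 368)/368 = 949/368 = 2.57880
r*t = 0.17 * 5 = 0.85; exp(-0.85) = 0.427415
2.57880 * 0.427415 = 1.10222
1 + 1.10222 = 2.10222
N = 1317 / 2.10222 = 626.481 ≈ 626

626


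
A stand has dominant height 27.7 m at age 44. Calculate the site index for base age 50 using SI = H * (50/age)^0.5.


50/44 = 1.13636
(1.13636)^0.5 = 1.06600
SI = 27.7 * 1.06600 = 29.5282 ≈ 29.5 m

29.5 m


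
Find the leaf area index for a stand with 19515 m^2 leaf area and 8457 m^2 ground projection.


LAI = 19515 / 8457 = 2.3076 ≈ 2.31

2.31


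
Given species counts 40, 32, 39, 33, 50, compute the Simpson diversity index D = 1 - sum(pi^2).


Total N = 40 + 32 + 39 + 33 + 50 = 194
Per-species terms:
  p = 40/194 = 0.206186; p^2 = 0.206186^2 = 0.042513
  p = 32/194 = 0.164948; p^2 = 0.164948^2 = 0.027208
  p = 39/194 = 0.201031; p^2 = 0.201031^2 = 0.040413
  p = 33/194 = 0.170103; p^2 = 0.170103^2 = 0.028935
  p = 50/194 = 0.257732; p^2 = 0.257732^2 = 0.066426
sum(p^2) = 0.042513 + 0.027208 + 0.040413 + 0.028935 + 0.066426 = 0.205495
D = 1 - 0.205495 = 0.794505 ≈ 0.7945

0.7945


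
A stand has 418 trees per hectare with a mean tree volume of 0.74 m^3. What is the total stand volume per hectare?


V_stand = 418 * 0.74 = 309.32 ≈ 309.3 m^3/ha

309.3 m^3/ha


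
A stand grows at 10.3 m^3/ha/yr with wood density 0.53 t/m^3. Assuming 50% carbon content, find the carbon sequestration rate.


C = 10.3 * 0.53 * 0.5 = 2.7295 ≈ 2.73 t C/ha/yr

2.73 t C/ha/yr


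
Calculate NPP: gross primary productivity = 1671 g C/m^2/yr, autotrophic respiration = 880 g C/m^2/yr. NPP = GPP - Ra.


NPP = GPP - Ra = 1671 - 880 = 791 g C/m^2/yr

791 g C/m^2/yr


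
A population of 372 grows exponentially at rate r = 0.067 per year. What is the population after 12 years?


r*t = 0.067 * 12 = 0.804
exp(0.804) = 2.23446
N = 372 * 2.23446 = 831.219 ≈ 831

831


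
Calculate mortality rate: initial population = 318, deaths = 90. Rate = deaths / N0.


Mortality rate = 90 / 318 = 0.283019 ≈ 0.2830

0.2830


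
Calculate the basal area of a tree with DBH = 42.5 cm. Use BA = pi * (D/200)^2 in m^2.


D/200 = 42.5/200 = 0.2125 m
(D/200)^2 = 0.2125^2 = 0.04515625
BA = 3.141593 * 0.04515625 = 0.141863 ≈ 0.1419 m^2

0.1419 m^2


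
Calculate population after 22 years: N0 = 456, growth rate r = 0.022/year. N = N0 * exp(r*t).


r*t = 0.022 * 22 = 0.484
exp(0.484) = 1.62255
N = 456 * 1.62255 = 739.883 ≈ 740

740


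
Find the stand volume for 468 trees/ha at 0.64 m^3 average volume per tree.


V_stand = 468 * 0.64 = 299.52 ≈ 299.5 m^3/ha

299.5 m^3/ha


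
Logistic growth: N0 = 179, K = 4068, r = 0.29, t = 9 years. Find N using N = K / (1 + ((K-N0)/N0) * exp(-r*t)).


(K - N0)/N0 = (4068 - 179)/179 = 3889/179 = 21.7263
r*t = 0.29 * 9 = 2.61; exp(-2.61) = 0.0735345
21.7263 * 0.0735345 = 1.59763
1 + 1.59763 = 2.59763
N = 4068 / 2.59763 = 1566.04 ≈ 1566

1566


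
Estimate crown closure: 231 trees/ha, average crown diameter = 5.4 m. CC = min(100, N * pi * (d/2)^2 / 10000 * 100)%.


(d/2)^2 = (5.4/2)^2 = 2.7^2 = 7.29
Crown area = 3.141593 * 7.29 = 22.9022 m^2
N * area / 10000 * 100 = 231 * 22.9022 / 10000 * 100 = 52.9041
CC = min(100, 52.9041) = 52.9041 ≈ 52.9%

52.9%


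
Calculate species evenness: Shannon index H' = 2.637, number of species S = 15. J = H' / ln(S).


ln(15) = 2.70805
J = H' / ln(S) = 2.637 / 2.70805 = 0.973763 ≈ 0.9738

0.9738


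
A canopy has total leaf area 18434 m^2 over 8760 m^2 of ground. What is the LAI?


LAI = 18434 / 8760 = 2.1043 ≈ 2.10

2.10


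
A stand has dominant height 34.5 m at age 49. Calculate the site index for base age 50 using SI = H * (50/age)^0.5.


50/49 = 1.02041
(1.02041)^0.5 = 1.01015
SI = 34.5 * 1.01015 = 34.8502 ≈ 34.9 m

34.9 m


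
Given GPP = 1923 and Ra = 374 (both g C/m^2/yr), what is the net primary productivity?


NPP = GPP - Ra = 1923 - 374 = 1549 g C/m^2/yr

1549 g C/m^2/yr


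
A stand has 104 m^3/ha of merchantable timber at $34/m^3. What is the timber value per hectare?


Value = 104 * 34 = $3536/ha

$3536/ha


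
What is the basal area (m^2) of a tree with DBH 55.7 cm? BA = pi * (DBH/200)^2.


D/200 = 55.7/200 = 0.2785 m
(D/200)^2 = 0.2785^2 = 0.07756225
BA = 3.141593 * 0.07756225 = 0.243669 ≈ 0.2437 m^2

0.2437 m^2


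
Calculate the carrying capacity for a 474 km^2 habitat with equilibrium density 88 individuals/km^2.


K = 88 * 474 = 41712 individuals

41712 individuals


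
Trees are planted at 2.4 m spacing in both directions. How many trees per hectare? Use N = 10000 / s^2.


N = 10000 / 2.4^2 = 10000 / 5.76 = 1736.11 ≈ 1736 trees/ha

1736 trees/ha


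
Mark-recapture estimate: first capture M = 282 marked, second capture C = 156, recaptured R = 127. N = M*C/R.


N = M * C / R = 282 * 156 / 127 = 43992 / 127 = 346.39 ≈ 346

346 individuals


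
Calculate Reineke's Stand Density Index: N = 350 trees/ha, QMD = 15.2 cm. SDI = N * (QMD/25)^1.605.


QMD/25 = 15.2/25 = 0.608
(0.608)^1.605 = exp(1.605 * ln(0.608)) = exp(1.605 * (-0.497580)) = exp(-0.798616) = 0.449951
SDI = 350 * 0.449951 = 157.483 ≈ 157

157


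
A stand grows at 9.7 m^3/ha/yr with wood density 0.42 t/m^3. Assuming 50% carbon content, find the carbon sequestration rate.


C = 9.7 * 0.42 * 0.5 = 2.037 ≈ 2.04 t C/ha/yr

2.04 t C/ha/yr


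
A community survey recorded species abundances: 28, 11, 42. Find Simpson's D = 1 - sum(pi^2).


Total N = 28 + 11 + 42 = 81
Per-species terms:
  p = 28/81 = 0.345679; p^2 = 0.345679^2 = 0.119494
  p = 11/81 = 0.135802; p^2 = 0.135802^2 = 0.018442
  p = 42/81 = 0.518519; p^2 = 0.518519^2 = 0.268862
sum(p^2) = 0.119494 + 0.018442 + 0.268862 = 0.406798
D = 1 - 0.406798 = 0.593202 ≈ 0.5932

0.5932


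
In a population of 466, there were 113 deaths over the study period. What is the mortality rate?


Mortality rate = 113 / 466 = 0.242489 ≈ 0.2425

0.2425


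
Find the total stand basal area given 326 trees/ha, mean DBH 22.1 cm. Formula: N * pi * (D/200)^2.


(D/200)^2 = (22.1/200)^2 = 0.1105^2 = 0.01221025
Individual BA = 3.141593 * 0.01221025 = 0.0383596 m^2
Stand BA = 326 * 0.0383596 = 12.5052 ≈ 12.51 m^2/ha

12.51 m^2/ha


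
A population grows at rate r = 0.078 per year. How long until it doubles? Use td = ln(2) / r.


td = ln(2) / 0.078 = 0.693147 / 0.078 = 8.88650 ≈ 8.9 years

8.9 years


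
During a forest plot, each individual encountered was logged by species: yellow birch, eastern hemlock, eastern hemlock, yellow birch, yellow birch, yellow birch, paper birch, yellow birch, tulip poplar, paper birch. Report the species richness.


Total individuals logged = 10
Distinct species (count of individuals): yellow birch (5), eastern hemlock (2), paper birch (2), tulip poplar (1)
Species richness = number of distinct species = 4

4


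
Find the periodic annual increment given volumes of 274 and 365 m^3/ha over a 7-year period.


PAI = (V2 - V1) / period = (365 - 274) / 7 = 91 / 7 = 13.00 m^3/ha/yr

13.00 m^3/ha/yr


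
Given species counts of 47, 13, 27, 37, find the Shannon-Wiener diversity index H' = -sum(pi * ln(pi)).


Total N = 47 + 13 + 27 + 37 = 124
Per-species terms:
  p = 47/124 = 0.379032; ln(p) = -0.970135; p*ln(p) = 0.379032 * (-0.970135) = -0.367712
  p = 13/124 = 0.104839; ln(p) = -2.255329; p*ln(p) = 0.104839 * (-2.255329) = -0.236446
  p = 27/124 = 0.217742; ln(p) = -1.524444; p*ln(p) = 0.217742 * (-1.524444) = -0.331935
  p = 37/124 = 0.298387; ln(p) = -1.209364; p*ln(p) = 0.298387 * (-1.209364) = -0.360858
sum(p*ln(p)) = (-0.367712) + (-0.236446) + (-0.331935) + (-0.360858) = -1.296951
H' = -(-1.296951) = 1.296951 ≈ 1.2970

1.2970


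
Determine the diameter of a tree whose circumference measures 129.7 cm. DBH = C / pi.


DBH = C / pi = 129.7 / 3.141593 = 41.2848 ≈ 41.28 cm

41.28 cm


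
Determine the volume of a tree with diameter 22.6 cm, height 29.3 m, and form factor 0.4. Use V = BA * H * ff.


(D/200)^2 = (22.6/200)^2 = 0.113^2 = 0.012769
BA = 3.141593 * 0.012769 = 0.0401150 m^2
V = 0.0401150 * 29.3 * 0.4 = 0.470148 ≈ 0.470 m^3

0.470 m^3


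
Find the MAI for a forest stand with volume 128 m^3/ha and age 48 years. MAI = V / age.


MAI = 128 / 48 = 2.6667 ≈ 2.67 m^3/ha/yr

2.67 m^3/ha/yr


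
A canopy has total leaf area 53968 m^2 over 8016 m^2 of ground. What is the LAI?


LAI = 53968 / 8016 = 6.7325 ≈ 6.73

6.73


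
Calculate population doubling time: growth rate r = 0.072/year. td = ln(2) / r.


td = ln(2) / 0.072 = 0.693147 / 0.072 = 9.62704 ≈ 9.6 years

9.6 years


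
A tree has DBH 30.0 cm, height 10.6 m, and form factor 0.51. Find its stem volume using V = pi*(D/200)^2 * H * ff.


(D/200)^2 = (30.0/200)^2 = 0.15^2 = 0.0225
BA = 3.141593 * 0.0225 = 0.0706858 m^2
V = 0.0706858 * 10.6 * 0.51 = 0.382127 ≈ 0.382 m^3

0.382 m^3


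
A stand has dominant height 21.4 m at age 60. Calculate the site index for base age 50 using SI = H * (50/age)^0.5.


50/60 = 0.833333
(0.833333)^0.5 = 0.912871
SI = 21.4 * 0.912871 = 19.5354 ≈ 19.5 m

19.5 m


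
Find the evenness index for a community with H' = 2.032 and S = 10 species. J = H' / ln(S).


ln(10) = 2.30259
J = H' / ln(S) = 2.032 / 2.30259 = 0.882485 ≈ 0.8825

0.8825
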